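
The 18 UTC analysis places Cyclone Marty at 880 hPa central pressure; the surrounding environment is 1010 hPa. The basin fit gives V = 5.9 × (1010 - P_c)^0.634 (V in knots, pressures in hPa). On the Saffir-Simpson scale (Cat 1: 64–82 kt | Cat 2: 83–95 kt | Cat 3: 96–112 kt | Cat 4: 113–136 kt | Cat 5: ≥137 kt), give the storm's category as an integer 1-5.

4

ΔP = 1010 − 880 = 130 hPa.
V ≈ 5.9 × 130^0.634 = 5.9 × 21.89 ≈ 129 kt.
129 kt falls in the Category 4 band.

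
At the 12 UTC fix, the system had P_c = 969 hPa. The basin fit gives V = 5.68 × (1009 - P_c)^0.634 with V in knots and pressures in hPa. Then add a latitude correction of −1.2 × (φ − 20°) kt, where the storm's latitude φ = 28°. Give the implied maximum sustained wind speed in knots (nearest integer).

49 kt

ΔP = 1009 − 969 = 40 hPa.
40^0.634 ≈ 10.368.
V ≈ 5.68 × 10.368 ≈ 58.9 kt.
Latitude correction: −1.2 × (28 − 20) = -9.6 kt.
Corrected V ≈ 49.3 kt → 49 kt.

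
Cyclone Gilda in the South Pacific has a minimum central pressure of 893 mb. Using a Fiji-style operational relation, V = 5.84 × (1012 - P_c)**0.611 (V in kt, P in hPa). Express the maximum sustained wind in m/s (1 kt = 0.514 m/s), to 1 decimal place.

ΔP = 1012 − 893 = 119 mb.
V ≈ 5.84 × 119^0.611 = 5.84 × 18.542 ≈ 108.286 kt.
108.286 × 0.514 ≈ 55.66 m/s → 55.7 m/s.

55.7 m/s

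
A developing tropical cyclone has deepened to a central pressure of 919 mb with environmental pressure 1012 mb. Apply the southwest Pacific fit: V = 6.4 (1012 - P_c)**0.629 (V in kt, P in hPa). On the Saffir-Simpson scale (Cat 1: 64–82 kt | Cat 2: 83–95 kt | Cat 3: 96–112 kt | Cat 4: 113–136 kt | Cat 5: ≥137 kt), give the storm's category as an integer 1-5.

ΔP = 1012 − 919 = 93 mb.
V ≈ 6.4 × 93^0.629 = 6.4 × 17.31 ≈ 111 kt.
111 kt falls in the Category 3 band.

3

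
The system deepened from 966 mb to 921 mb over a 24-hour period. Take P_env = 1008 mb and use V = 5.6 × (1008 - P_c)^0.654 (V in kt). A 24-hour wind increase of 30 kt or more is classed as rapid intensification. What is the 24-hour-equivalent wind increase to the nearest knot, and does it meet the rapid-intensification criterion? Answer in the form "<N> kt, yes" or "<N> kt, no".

39 kt, yes

V₁: ΔP = 42, V ≈ 5.6 × 42^0.654 ≈ 64.53 kt.
V₂: ΔP = 87, V ≈ 5.6 × 87^0.654 ≈ 103.90 kt.
ΔV over 24 h = 39.37 kt → 24 h equivalent = 39.37 × 24/24 ≈ 39.37 kt.
39 kt ≥ 30 kt ⇒ rapid intensification.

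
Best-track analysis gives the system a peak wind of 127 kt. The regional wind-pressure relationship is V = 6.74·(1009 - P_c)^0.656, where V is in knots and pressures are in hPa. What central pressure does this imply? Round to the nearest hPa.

ΔP = (V / 6.74)^(1/0.656) = (127/6.74)^1.524.
127/6.74 = 18.843; 18.843^1.524 ≈ 87.87 hPa.
P_c = 1009 − 87.87 = 921.13 ≈ 921 hPa.

921 hPa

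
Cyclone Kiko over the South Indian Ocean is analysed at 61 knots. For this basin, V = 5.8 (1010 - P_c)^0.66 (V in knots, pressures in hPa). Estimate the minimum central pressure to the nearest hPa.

ΔP = (V / 5.8)^(1/0.66) = (61/5.8)^1.515.
61/5.8 = 10.517; 10.517^1.515 ≈ 35.35 hPa.
P_c = 1010 − 35.35 = 974.65 ≈ 975 hPa.

975 hPa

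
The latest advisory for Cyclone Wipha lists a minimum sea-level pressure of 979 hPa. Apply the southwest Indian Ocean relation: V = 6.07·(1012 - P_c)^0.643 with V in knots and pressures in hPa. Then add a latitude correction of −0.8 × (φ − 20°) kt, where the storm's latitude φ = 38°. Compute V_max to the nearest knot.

ΔP = 1012 − 979 = 33 hPa.
33^0.643 ≈ 9.471.
V ≈ 6.07 × 9.471 ≈ 57.5 kt.
Latitude correction: −0.8 × (38 − 20) = -14.4 kt.
Corrected V ≈ 43.1 kt → 43 kt.

43 kt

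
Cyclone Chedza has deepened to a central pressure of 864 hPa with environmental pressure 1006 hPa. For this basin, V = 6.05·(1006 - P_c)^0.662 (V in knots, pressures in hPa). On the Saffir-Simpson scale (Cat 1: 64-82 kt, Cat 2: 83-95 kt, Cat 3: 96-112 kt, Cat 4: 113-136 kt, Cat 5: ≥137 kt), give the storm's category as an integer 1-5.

5

ΔP = 1006 − 864 = 142 hPa.
V ≈ 6.05 × 142^0.662 = 6.05 × 26.60 ≈ 161 kt.
161 kt falls in the Category 5 band.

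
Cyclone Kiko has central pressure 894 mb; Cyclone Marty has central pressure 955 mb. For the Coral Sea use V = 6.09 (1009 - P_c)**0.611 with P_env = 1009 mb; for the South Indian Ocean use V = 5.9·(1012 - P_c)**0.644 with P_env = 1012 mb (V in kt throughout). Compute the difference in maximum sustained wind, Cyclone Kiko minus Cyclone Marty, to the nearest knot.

31 kt

Cyclone Kiko: ΔP = 115; V ≈ 6.09 × 115^0.611 ≈ 110.59 kt.
Cyclone Marty: ΔP = 57; V ≈ 5.9 × 57^0.644 ≈ 79.73 kt.
Difference ≈ 110.59 − 79.73 = 30.86 → 31 kt.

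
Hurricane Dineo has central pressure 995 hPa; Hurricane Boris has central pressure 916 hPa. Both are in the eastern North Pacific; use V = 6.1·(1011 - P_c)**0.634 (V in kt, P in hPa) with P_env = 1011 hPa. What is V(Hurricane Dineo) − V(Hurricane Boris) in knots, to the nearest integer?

-74 kt

Hurricane Dineo: ΔP = 16; V ≈ 6.1 × 16^0.634 ≈ 35.38 kt.
Hurricane Boris: ΔP = 95; V ≈ 6.1 × 95^0.634 ≈ 109.45 kt.
Difference ≈ 35.38 − 109.45 = -74.07 → -74 kt.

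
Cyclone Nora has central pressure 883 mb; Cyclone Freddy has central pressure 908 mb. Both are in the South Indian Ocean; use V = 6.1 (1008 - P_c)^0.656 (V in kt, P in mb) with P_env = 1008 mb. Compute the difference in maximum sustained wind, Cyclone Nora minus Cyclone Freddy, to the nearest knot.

Cyclone Nora: ΔP = 125; V ≈ 6.1 × 125^0.656 ≈ 144.84 kt.
Cyclone Freddy: ΔP = 100; V ≈ 6.1 × 100^0.656 ≈ 125.12 kt.
Difference ≈ 144.84 − 125.12 = 19.72 → 20 kt.

20 kt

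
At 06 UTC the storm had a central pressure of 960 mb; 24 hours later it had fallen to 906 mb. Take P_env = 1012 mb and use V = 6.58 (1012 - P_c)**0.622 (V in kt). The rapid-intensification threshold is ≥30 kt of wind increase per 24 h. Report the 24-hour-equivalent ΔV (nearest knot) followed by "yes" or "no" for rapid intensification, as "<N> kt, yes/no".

43 kt, yes

V₁: ΔP = 52, V ≈ 6.58 × 52^0.622 ≈ 76.84 kt.
V₂: ΔP = 106, V ≈ 6.58 × 106^0.622 ≈ 119.66 kt.
ΔV over 24 h = 42.82 kt → 24 h equivalent = 42.82 × 24/24 ≈ 42.82 kt.
43 kt ≥ 30 kt ⇒ rapid intensification.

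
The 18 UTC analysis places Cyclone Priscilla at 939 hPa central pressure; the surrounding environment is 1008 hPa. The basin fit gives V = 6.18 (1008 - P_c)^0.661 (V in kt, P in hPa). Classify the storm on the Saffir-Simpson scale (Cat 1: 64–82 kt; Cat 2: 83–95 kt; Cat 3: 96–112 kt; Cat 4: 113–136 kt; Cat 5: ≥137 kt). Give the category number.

3

ΔP = 1008 − 939 = 69 hPa.
V ≈ 6.18 × 69^0.661 = 6.18 × 16.42 ≈ 102 kt.
102 kt falls in the Category 3 band.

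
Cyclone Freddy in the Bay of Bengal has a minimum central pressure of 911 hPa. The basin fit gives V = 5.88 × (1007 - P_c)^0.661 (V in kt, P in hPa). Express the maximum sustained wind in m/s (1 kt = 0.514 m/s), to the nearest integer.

ΔP = 1007 − 911 = 96 hPa.
V ≈ 5.88 × 96^0.661 = 5.88 × 20.431 ≈ 120.132 kt.
120.132 × 0.514 ≈ 61.75 m/s → 62 m/s.

62 m/s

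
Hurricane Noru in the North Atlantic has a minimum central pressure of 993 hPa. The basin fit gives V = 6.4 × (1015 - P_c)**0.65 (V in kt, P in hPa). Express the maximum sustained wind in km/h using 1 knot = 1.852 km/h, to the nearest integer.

88 km/h

ΔP = 1015 − 993 = 22 hPa.
V ≈ 6.4 × 22^0.65 = 6.4 × 7.457 ≈ 47.726 kt.
47.726 × 1.852 ≈ 88.39 km/h → 88 km/h.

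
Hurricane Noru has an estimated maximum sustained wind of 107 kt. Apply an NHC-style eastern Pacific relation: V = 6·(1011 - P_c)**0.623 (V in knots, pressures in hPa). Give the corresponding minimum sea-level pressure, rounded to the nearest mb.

ΔP = (V / 6)^(1/0.623) = (107/6)^1.605.
107/6 = 17.833; 17.833^1.605 ≈ 101.95 mb.
P_c = 1011 − 101.95 = 909.05 ≈ 909 mb.

909 mb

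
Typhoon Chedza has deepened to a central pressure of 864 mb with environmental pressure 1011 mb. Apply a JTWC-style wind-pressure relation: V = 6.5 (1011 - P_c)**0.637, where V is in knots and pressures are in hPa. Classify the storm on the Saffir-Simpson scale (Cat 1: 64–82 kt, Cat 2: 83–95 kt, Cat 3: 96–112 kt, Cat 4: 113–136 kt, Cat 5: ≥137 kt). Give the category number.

5

ΔP = 1011 − 864 = 147 mb.
V ≈ 6.5 × 147^0.637 = 6.5 × 24.02 ≈ 156 kt.
156 kt falls in the Category 5 band.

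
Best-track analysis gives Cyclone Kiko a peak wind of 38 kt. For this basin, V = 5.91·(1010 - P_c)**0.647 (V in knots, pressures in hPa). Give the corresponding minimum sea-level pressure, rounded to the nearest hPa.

ΔP = (V / 5.91)^(1/0.647) = (38/5.91)^1.546.
38/5.91 = 6.430; 6.430^1.546 ≈ 17.75 hPa.
P_c = 1010 − 17.75 = 992.25 ≈ 992 hPa.

992 hPa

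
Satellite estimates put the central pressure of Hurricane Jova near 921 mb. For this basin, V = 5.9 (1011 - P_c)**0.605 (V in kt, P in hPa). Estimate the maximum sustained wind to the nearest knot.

ΔP = 1011 − 921 = 90 mb.
90^0.605 ≈ 15.217.
V ≈ 5.9 × 15.217 ≈ 89.8 kt.

90 kt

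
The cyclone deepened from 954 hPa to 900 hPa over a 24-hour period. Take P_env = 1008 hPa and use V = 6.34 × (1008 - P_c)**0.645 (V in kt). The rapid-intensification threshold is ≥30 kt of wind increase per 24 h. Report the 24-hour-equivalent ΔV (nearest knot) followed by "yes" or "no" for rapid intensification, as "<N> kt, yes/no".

V₁: ΔP = 54, V ≈ 6.34 × 54^0.645 ≈ 83.08 kt.
V₂: ΔP = 108, V ≈ 6.34 × 108^0.645 ≈ 129.91 kt.
ΔV over 24 h = 46.83 kt → 24 h equivalent = 46.83 × 24/24 ≈ 46.83 kt.
47 kt ≥ 30 kt ⇒ rapid intensification.

47 kt, yes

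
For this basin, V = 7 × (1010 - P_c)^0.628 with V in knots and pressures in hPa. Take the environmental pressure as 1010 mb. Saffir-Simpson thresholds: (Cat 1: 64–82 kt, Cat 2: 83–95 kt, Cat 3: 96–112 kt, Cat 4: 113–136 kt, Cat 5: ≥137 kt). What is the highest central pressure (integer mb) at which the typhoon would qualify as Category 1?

Category 1 begins at V = 64 kt.
Required ΔP = (64/7)^(1/0.628) = 9.143^1.592 ≈ 33.91 mb.
P_c ≤ 1010 − 33.91 = 976.09, so the highest integer P_c is 976 mb.

976 mb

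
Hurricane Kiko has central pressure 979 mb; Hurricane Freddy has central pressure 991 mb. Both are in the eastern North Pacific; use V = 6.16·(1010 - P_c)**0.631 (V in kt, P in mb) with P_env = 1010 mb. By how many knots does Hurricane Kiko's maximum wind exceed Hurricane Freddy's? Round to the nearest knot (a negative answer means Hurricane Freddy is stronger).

14 kt

Hurricane Kiko: ΔP = 31; V ≈ 6.16 × 31^0.631 ≈ 53.78 kt.
Hurricane Freddy: ΔP = 19; V ≈ 6.16 × 19^0.631 ≈ 39.49 kt.
Difference ≈ 53.78 − 39.49 = 14.29 → 14 kt.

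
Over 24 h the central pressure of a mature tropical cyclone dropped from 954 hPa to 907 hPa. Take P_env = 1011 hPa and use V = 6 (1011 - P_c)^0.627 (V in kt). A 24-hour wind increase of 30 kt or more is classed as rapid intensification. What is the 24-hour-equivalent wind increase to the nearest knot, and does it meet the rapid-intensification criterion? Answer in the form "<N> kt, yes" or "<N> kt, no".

V₁: ΔP = 57, V ≈ 6 × 57^0.627 ≈ 75.70 kt.
V₂: ΔP = 104, V ≈ 6 × 104^0.627 ≈ 110.36 kt.
ΔV over 24 h = 34.66 kt → 24 h equivalent = 34.66 × 24/24 ≈ 34.66 kt.
35 kt ≥ 30 kt ⇒ rapid intensification.

35 kt, yes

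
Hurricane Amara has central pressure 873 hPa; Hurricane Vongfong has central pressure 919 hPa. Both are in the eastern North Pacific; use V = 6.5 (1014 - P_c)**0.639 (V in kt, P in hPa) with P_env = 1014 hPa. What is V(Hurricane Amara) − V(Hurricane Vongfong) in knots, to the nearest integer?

Hurricane Amara: ΔP = 141; V ≈ 6.5 × 141^0.639 ≈ 153.56 kt.
Hurricane Vongfong: ΔP = 95; V ≈ 6.5 × 95^0.639 ≈ 119.31 kt.
Difference ≈ 153.56 − 119.31 = 34.25 → 34 kt.

34 kt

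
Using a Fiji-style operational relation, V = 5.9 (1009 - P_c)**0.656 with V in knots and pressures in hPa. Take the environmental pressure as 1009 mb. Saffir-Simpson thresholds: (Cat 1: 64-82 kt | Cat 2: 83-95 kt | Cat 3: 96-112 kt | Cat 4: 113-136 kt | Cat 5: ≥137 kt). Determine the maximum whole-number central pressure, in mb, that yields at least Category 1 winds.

Category 1 begins at V = 64 kt.
Required ΔP = (64/5.9)^(1/0.656) = 10.847^1.524 ≈ 37.87 mb.
P_c ≤ 1009 − 37.87 = 971.13, so the highest integer P_c is 971 mb.

971 mb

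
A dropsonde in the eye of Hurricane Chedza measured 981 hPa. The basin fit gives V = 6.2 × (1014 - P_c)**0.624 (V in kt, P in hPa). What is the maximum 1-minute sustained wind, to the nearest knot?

ΔP = 1014 − 981 = 33 hPa.
33^0.624 ≈ 8.862.
V ≈ 6.2 × 8.862 ≈ 54.9 kt.

55 kt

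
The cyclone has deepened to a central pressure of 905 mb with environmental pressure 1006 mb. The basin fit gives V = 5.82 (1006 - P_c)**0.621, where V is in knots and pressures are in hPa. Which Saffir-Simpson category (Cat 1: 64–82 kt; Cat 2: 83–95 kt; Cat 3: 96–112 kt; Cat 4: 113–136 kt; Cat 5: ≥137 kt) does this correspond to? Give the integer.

3

ΔP = 1006 − 905 = 101 mb.
V ≈ 5.82 × 101^0.621 = 5.82 × 17.57 ≈ 102 kt.
102 kt falls in the Category 3 band.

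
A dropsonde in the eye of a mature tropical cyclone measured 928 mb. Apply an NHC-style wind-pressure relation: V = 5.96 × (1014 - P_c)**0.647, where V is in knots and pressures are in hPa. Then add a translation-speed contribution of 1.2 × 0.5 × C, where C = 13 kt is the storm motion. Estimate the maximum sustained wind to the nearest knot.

114 kt

ΔP = 1014 − 928 = 86 mb.
86^0.647 ≈ 17.849.
V ≈ 5.96 × 17.849 ≈ 106.4 kt.
Translation term: 1.2 × 0.5 × 13 = 7.8 kt.
Corrected V ≈ 114.2 kt → 114 kt.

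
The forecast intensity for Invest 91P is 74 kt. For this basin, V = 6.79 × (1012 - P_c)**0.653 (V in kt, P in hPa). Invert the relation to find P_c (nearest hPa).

973 hPa

ΔP = (V / 6.79)^(1/0.653) = (74/6.79)^1.531.
74/6.79 = 10.898; 10.898^1.531 ≈ 38.78 hPa.
P_c = 1012 − 38.78 = 973.22 ≈ 973 hPa.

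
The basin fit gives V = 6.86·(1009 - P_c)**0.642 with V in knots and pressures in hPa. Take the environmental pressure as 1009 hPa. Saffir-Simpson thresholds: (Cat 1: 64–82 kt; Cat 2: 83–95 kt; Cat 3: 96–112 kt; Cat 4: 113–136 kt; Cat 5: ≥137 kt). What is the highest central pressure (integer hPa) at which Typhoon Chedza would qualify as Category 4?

930 hPa

Category 4 begins at V = 113 kt.
Required ΔP = (113/6.86)^(1/0.642) = 16.472^1.558 ≈ 78.57 hPa.
P_c ≤ 1009 − 78.57 = 930.43, so the highest integer P_c is 930 hPa.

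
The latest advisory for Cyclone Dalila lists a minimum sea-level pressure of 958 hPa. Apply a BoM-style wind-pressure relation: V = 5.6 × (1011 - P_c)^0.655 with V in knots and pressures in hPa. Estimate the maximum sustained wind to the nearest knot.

75 kt

ΔP = 1011 − 958 = 53 hPa.
53^0.655 ≈ 13.471.
V ≈ 5.6 × 13.471 ≈ 75.4 kt.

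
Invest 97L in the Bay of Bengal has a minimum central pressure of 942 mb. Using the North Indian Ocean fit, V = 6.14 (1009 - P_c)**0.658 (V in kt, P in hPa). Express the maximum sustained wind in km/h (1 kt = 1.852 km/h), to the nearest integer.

ΔP = 1009 − 942 = 67 mb.
V ≈ 6.14 × 67^0.658 = 6.14 × 15.906 ≈ 97.662 kt.
97.662 × 1.852 ≈ 180.87 km/h → 181 km/h.

181 km/h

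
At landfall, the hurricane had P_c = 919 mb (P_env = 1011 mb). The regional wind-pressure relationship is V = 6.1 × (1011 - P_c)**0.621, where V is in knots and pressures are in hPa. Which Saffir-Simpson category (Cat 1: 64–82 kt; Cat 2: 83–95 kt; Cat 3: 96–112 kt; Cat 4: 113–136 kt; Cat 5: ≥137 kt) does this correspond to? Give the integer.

ΔP = 1011 − 919 = 92 mb.
V ≈ 6.1 × 92^0.621 = 6.1 × 16.58 ≈ 101 kt.
101 kt falls in the Category 3 band.

3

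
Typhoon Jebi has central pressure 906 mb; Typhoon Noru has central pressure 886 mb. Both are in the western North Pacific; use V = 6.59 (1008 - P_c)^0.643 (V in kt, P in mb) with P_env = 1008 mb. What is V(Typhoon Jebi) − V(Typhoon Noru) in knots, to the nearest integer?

Typhoon Jebi: ΔP = 102; V ≈ 6.59 × 102^0.643 ≈ 128.95 kt.
Typhoon Noru: ΔP = 122; V ≈ 6.59 × 122^0.643 ≈ 144.68 kt.
Difference ≈ 128.95 − 144.68 = -15.73 → -16 kt.

-16 kt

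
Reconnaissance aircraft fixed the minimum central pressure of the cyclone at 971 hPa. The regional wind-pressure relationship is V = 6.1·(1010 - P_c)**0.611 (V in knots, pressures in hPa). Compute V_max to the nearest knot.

ΔP = 1010 − 971 = 39 hPa.
39^0.611 ≈ 9.379.
V ≈ 6.1 × 9.379 ≈ 57.2 kt.

57 kt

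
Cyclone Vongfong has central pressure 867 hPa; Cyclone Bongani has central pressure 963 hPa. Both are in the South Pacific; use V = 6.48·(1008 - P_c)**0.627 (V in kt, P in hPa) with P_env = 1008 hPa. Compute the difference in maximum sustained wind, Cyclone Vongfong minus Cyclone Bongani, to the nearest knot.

Cyclone Vongfong: ΔP = 141; V ≈ 6.48 × 141^0.627 ≈ 144.26 kt.
Cyclone Bongani: ΔP = 45; V ≈ 6.48 × 45^0.627 ≈ 70.49 kt.
Difference ≈ 144.26 − 70.49 = 73.77 → 74 kt.

74 kt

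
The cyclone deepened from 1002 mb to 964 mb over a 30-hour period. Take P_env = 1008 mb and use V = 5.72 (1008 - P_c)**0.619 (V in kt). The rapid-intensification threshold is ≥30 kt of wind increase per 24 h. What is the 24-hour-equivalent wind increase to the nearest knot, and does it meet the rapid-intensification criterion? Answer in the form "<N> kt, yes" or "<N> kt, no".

V₁: ΔP = 6, V ≈ 5.72 × 6^0.619 ≈ 17.34 kt.
V₂: ΔP = 44, V ≈ 5.72 × 44^0.619 ≈ 59.52 kt.
ΔV over 30 h = 42.18 kt → 24 h equivalent = 42.18 × 24/30 ≈ 33.74 kt.
34 kt ≥ 30 kt ⇒ rapid intensification.

34 kt, yes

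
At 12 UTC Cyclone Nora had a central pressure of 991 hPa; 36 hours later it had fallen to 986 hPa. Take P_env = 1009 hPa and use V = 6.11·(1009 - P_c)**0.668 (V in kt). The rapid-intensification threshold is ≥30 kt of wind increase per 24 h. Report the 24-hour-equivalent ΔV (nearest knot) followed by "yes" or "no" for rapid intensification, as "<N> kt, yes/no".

5 kt, no

V₁: ΔP = 18, V ≈ 6.11 × 18^0.668 ≈ 42.13 kt.
V₂: ΔP = 23, V ≈ 6.11 × 23^0.668 ≈ 49.62 kt.
ΔV over 36 h = 7.49 kt → 24 h equivalent = 7.49 × 24/36 ≈ 4.99 kt.
5 kt < 30 kt ⇒ not rapid intensification.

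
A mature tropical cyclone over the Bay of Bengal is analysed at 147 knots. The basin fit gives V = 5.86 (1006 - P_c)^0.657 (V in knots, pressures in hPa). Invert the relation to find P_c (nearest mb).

871 mb

ΔP = (V / 5.86)^(1/0.657) = (147/5.86)^1.522.
147/5.86 = 25.085; 25.085^1.522 ≈ 134.90 mb.
P_c = 1006 − 134.90 = 871.10 ≈ 871 mb.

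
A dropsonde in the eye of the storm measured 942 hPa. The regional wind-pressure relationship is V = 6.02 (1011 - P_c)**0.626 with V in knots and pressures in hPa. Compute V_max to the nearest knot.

ΔP = 1011 − 942 = 69 hPa.
69^0.626 ≈ 14.162.
V ≈ 6.02 × 14.162 ≈ 85.3 kt.

85 kt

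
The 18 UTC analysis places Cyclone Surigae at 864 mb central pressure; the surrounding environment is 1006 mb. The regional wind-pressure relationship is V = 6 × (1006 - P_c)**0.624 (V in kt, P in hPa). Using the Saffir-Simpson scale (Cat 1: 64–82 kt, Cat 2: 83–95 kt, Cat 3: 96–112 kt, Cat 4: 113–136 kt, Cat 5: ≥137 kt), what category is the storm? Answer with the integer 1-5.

4

ΔP = 1006 − 864 = 142 mb.
V ≈ 6 × 142^0.624 = 6 × 22.03 ≈ 132 kt.
132 kt falls in the Category 4 band.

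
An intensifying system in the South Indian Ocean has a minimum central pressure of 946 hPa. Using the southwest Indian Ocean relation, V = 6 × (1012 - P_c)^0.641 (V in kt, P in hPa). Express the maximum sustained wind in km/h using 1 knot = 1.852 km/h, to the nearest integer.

ΔP = 1012 − 946 = 66 hPa.
V ≈ 6 × 66^0.641 = 6 × 14.667 ≈ 87.999 kt.
87.999 × 1.852 ≈ 162.97 km/h → 163 km/h.

163 km/h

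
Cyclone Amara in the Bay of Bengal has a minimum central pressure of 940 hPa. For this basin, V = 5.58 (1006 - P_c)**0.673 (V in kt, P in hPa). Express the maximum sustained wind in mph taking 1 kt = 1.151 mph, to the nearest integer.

ΔP = 1006 − 940 = 66 hPa.
V ≈ 5.58 × 66^0.673 = 5.58 × 16.771 ≈ 93.581 kt.
93.581 × 1.151 ≈ 107.71 mph → 108 mph.

108 mph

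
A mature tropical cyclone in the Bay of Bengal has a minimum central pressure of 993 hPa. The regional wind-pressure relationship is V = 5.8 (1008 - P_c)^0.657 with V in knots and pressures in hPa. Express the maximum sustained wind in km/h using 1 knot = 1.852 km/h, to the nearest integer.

ΔP = 1008 − 993 = 15 hPa.
V ≈ 5.8 × 15^0.657 = 5.8 × 5.925 ≈ 34.365 kt.
34.365 × 1.852 ≈ 63.64 km/h → 64 km/h.

64 km/h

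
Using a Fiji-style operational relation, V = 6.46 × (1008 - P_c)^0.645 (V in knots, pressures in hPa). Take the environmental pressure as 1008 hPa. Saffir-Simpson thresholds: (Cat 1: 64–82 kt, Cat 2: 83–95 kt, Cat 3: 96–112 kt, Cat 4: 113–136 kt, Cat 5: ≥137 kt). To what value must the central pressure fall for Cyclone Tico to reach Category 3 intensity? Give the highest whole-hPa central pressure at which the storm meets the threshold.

Category 3 begins at V = 96 kt.
Required ΔP = (96/6.46)^(1/0.645) = 14.861^1.550 ≈ 65.63 hPa.
P_c ≤ 1008 − 65.63 = 942.37, so the highest integer P_c is 942 hPa.

942 hPa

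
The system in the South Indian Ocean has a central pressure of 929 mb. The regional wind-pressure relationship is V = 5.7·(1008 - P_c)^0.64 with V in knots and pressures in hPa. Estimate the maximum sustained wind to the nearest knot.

ΔP = 1008 − 929 = 79 mb.
79^0.64 ≈ 16.386.
V ≈ 5.7 × 16.386 ≈ 93.4 kt.

93 kt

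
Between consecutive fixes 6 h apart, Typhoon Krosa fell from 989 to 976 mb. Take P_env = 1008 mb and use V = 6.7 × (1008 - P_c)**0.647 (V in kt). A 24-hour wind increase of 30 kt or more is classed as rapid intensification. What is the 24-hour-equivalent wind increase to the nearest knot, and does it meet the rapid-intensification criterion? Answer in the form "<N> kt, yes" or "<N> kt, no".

V₁: ΔP = 19, V ≈ 6.7 × 19^0.647 ≈ 45.02 kt.
V₂: ΔP = 32, V ≈ 6.7 × 32^0.647 ≈ 63.08 kt.
ΔV over 6 h = 18.06 kt → 24 h equivalent = 18.06 × 24/6 ≈ 72.24 kt.
72 kt ≥ 30 kt ⇒ rapid intensification.

72 kt, yes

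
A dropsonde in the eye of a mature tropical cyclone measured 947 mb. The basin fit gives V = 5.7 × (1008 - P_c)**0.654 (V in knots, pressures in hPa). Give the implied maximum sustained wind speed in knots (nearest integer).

84 kt

ΔP = 1008 − 947 = 61 mb.
61^0.654 ≈ 14.710.
V ≈ 5.7 × 14.710 ≈ 83.8 kt.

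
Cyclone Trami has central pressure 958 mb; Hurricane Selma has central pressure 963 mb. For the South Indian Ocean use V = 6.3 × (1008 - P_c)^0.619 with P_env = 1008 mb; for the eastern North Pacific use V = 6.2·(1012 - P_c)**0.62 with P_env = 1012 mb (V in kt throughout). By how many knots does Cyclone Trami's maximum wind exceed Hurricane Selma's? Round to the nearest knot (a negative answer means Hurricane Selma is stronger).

Cyclone Trami: ΔP = 50; V ≈ 6.3 × 50^0.619 ≈ 70.96 kt.
Hurricane Selma: ΔP = 49; V ≈ 6.2 × 49^0.62 ≈ 69.23 kt.
Difference ≈ 70.96 − 69.23 = 1.73 → 2 kt.

2 kt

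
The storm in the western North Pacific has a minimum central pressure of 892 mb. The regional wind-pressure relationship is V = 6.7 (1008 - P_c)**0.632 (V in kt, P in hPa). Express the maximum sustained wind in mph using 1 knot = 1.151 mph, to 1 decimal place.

ΔP = 1008 − 892 = 116 mb.
V ≈ 6.7 × 116^0.632 = 6.7 × 20.171 ≈ 135.149 kt.
135.149 × 1.151 ≈ 155.56 mph → 155.6 mph.

155.6 mph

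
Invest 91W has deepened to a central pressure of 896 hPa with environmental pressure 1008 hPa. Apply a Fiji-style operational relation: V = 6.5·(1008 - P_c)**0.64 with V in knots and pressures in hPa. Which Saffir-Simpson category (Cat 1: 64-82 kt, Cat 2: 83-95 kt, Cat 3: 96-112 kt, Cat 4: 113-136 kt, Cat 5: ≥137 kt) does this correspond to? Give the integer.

4

ΔP = 1008 − 896 = 112 hPa.
V ≈ 6.5 × 112^0.64 = 6.5 × 20.49 ≈ 133 kt.
133 kt falls in the Category 4 band.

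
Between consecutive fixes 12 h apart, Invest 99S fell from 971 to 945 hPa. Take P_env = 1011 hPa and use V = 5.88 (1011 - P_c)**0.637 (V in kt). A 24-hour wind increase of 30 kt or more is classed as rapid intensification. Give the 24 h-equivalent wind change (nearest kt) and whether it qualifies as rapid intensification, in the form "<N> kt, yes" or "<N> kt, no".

V₁: ΔP = 40, V ≈ 5.88 × 40^0.637 ≈ 61.64 kt.
V₂: ΔP = 66, V ≈ 5.88 × 66^0.637 ≈ 84.81 kt.
ΔV over 12 h = 23.17 kt → 24 h equivalent = 23.17 × 24/12 ≈ 46.34 kt.
46 kt ≥ 30 kt ⇒ rapid intensification.

46 kt, yes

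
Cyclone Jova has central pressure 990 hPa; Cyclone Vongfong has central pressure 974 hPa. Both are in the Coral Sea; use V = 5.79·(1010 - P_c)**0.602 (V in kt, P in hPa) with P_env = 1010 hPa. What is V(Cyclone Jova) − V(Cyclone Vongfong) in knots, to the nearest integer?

-15 kt

Cyclone Jova: ΔP = 20; V ≈ 5.79 × 20^0.602 ≈ 35.15 kt.
Cyclone Vongfong: ΔP = 36; V ≈ 5.79 × 36^0.602 ≈ 50.07 kt.
Difference ≈ 35.15 − 50.07 = -14.92 → -15 kt.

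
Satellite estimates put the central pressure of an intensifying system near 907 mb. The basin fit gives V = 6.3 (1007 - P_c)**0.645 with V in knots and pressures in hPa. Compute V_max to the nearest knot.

123 kt

ΔP = 1007 − 907 = 100 mb.
100^0.645 ≈ 19.498.
V ≈ 6.3 × 19.498 ≈ 122.8 kt.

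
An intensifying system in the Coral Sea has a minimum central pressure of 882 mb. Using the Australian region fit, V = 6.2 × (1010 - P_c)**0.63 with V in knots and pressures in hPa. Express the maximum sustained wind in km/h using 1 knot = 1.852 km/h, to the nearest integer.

244 km/h

ΔP = 1010 − 882 = 128 mb.
V ≈ 6.2 × 128^0.63 = 6.2 × 21.259 ≈ 131.806 kt.
131.806 × 1.852 ≈ 244.10 km/h → 244 km/h.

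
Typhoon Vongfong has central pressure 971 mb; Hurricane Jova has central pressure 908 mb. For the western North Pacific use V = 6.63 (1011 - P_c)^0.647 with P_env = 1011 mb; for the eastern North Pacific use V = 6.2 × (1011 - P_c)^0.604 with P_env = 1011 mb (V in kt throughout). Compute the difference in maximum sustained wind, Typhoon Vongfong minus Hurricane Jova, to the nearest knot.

Typhoon Vongfong: ΔP = 40; V ≈ 6.63 × 40^0.647 ≈ 72.12 kt.
Hurricane Jova: ΔP = 103; V ≈ 6.2 × 103^0.604 ≈ 101.89 kt.
Difference ≈ 72.12 − 101.89 = -29.77 → -30 kt.

-30 kt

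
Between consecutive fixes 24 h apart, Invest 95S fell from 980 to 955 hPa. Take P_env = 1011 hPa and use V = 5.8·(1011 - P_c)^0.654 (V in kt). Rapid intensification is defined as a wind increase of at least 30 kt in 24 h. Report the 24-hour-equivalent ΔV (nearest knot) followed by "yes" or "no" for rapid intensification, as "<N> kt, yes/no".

V₁: ΔP = 31, V ≈ 5.8 × 31^0.654 ≈ 54.80 kt.
V₂: ΔP = 56, V ≈ 5.8 × 56^0.654 ≈ 80.68 kt.
ΔV over 24 h = 25.88 kt → 24 h equivalent = 25.88 × 24/24 ≈ 25.88 kt.
26 kt < 30 kt ⇒ not rapid intensification.

26 kt, no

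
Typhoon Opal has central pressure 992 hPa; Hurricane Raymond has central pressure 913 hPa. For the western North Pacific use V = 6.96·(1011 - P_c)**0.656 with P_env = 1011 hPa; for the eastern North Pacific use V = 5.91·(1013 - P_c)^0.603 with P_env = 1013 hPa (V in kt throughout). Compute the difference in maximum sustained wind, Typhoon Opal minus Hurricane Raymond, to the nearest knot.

Typhoon Opal: ΔP = 19; V ≈ 6.96 × 19^0.656 ≈ 48.03 kt.
Hurricane Raymond: ΔP = 100; V ≈ 5.91 × 100^0.603 ≈ 94.97 kt.
Difference ≈ 48.03 − 94.97 = -46.94 → -47 kt.

-47 kt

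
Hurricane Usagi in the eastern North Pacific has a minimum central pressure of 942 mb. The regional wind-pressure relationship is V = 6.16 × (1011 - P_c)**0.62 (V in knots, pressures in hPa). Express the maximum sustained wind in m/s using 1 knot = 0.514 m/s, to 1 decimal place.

ΔP = 1011 − 942 = 69 mb.
V ≈ 6.16 × 69^0.62 = 6.16 × 13.807 ≈ 85.049 kt.
85.049 × 0.514 ≈ 43.71 m/s → 43.7 m/s.

43.7 m/s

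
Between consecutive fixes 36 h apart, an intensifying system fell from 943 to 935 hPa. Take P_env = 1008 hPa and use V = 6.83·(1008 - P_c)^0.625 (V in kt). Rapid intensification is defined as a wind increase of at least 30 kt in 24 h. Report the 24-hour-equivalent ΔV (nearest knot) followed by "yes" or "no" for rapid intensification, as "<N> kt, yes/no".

V₁: ΔP = 65, V ≈ 6.83 × 65^0.625 ≈ 92.79 kt.
V₂: ΔP = 73, V ≈ 6.83 × 73^0.625 ≈ 99.77 kt.
ΔV over 36 h = 6.98 kt → 24 h equivalent = 6.98 × 24/36 ≈ 4.65 kt.
5 kt < 30 kt ⇒ not rapid intensification.

5 kt, no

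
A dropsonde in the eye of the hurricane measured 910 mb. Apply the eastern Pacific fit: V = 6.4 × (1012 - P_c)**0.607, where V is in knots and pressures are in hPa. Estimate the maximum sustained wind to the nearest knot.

ΔP = 1012 − 910 = 102 mb.
102^0.607 ≈ 16.566.
V ≈ 6.4 × 16.566 ≈ 106.0 kt.

106 kt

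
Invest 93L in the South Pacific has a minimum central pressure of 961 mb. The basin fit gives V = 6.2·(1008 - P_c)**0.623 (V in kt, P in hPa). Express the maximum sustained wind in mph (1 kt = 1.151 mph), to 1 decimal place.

ΔP = 1008 − 961 = 47 mb.
V ≈ 6.2 × 47^0.623 = 6.2 × 11.008 ≈ 68.251 kt.
68.251 × 1.151 ≈ 78.56 mph → 78.6 mph.

78.6 mph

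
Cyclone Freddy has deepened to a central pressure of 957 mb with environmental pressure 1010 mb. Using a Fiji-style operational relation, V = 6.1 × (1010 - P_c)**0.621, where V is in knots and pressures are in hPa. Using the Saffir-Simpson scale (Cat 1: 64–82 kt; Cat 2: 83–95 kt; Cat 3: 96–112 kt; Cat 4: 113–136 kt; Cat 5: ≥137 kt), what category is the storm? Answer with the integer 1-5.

1

ΔP = 1010 − 957 = 53 mb.
V ≈ 6.1 × 53^0.621 = 6.1 × 11.77 ≈ 72 kt.
72 kt falls in the Category 1 band.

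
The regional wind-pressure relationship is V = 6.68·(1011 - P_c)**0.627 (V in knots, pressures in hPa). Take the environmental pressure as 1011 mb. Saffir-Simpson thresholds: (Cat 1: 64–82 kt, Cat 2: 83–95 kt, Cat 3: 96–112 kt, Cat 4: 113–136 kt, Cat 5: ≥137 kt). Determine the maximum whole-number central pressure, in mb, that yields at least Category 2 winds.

Category 2 begins at V = 83 kt.
Required ΔP = (83/6.68)^(1/0.627) = 12.425^1.595 ≈ 55.63 mb.
P_c ≤ 1011 − 55.63 = 955.37, so the highest integer P_c is 955 mb.

955 mb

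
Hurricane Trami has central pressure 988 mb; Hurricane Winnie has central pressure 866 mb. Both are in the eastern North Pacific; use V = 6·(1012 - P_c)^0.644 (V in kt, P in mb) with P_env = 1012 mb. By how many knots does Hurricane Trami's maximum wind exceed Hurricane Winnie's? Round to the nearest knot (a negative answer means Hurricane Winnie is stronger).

Hurricane Trami: ΔP = 24; V ≈ 6 × 24^0.644 ≈ 46.45 kt.
Hurricane Winnie: ΔP = 146; V ≈ 6 × 146^0.644 ≈ 148.59 kt.
Difference ≈ 46.45 − 148.59 = -102.14 → -102 kt.

-102 kt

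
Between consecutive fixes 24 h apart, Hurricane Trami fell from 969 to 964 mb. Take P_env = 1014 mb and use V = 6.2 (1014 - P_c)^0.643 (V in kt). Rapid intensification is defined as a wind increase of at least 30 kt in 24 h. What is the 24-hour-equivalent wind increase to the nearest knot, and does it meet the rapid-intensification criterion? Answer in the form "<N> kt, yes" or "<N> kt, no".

5 kt, no

V₁: ΔP = 45, V ≈ 6.2 × 45^0.643 ≈ 71.68 kt.
V₂: ΔP = 50, V ≈ 6.2 × 50^0.643 ≈ 76.71 kt.
ΔV over 24 h = 5.03 kt → 24 h equivalent = 5.03 × 24/24 ≈ 5.03 kt.
5 kt < 30 kt ⇒ not rapid intensification.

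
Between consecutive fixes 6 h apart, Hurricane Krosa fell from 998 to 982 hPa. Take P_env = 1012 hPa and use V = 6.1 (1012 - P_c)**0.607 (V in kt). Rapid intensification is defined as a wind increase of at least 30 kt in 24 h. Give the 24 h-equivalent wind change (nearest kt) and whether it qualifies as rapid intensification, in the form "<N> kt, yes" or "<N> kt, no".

V₁: ΔP = 14, V ≈ 6.1 × 14^0.607 ≈ 30.27 kt.
V₂: ΔP = 30, V ≈ 6.1 × 30^0.607 ≈ 48.08 kt.
ΔV over 6 h = 17.81 kt → 24 h equivalent = 17.81 × 24/6 ≈ 71.24 kt.
71 kt ≥ 30 kt ⇒ rapid intensification.

71 kt, yes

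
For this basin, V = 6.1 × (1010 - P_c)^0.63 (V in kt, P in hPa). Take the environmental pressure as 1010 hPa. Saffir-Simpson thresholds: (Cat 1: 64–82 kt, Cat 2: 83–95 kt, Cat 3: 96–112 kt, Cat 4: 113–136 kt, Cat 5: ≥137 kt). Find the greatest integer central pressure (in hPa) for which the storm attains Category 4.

907 hPa

Category 4 begins at V = 113 kt.
Required ΔP = (113/6.1)^(1/0.63) = 18.525^1.587 ≈ 102.87 hPa.
P_c ≤ 1010 − 102.87 = 907.13, so the highest integer P_c is 907 hPa.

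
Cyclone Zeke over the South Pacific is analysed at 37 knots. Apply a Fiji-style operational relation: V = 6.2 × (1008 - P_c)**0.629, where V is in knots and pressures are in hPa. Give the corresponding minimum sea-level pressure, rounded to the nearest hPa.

ΔP = (V / 6.2)^(1/0.629) = (37/6.2)^1.590.
37/6.2 = 5.968; 5.968^1.590 ≈ 17.12 hPa.
P_c = 1008 − 17.12 = 990.88 ≈ 991 hPa.

991 hPa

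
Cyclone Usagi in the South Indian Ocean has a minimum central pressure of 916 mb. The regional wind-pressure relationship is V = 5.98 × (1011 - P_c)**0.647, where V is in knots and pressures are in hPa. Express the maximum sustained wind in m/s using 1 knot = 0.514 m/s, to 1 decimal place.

58.5 m/s

ΔP = 1011 − 916 = 95 mb.
V ≈ 5.98 × 95^0.647 = 5.98 × 19.037 ≈ 113.838 kt.
113.838 × 0.514 ≈ 58.51 m/s → 58.5 m/s.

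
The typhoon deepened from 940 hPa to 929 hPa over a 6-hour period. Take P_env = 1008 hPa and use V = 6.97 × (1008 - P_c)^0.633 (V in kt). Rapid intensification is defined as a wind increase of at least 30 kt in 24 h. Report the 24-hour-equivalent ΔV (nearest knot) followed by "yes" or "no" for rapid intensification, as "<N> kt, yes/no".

40 kt, yes

V₁: ΔP = 68, V ≈ 6.97 × 68^0.633 ≈ 100.74 kt.
V₂: ΔP = 79, V ≈ 6.97 × 79^0.633 ≈ 110.77 kt.
ΔV over 6 h = 10.03 kt → 24 h equivalent = 10.03 × 24/6 ≈ 40.12 kt.
40 kt ≥ 30 kt ⇒ rapid intensification.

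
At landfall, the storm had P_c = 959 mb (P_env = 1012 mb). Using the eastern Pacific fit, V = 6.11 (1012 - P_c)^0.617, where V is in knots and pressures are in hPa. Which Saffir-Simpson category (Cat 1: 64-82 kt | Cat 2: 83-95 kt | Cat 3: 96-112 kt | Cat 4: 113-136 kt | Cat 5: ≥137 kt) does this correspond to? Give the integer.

1

ΔP = 1012 − 959 = 53 mb.
V ≈ 6.11 × 53^0.617 = 6.11 × 11.58 ≈ 71 kt.
71 kt falls in the Category 1 band.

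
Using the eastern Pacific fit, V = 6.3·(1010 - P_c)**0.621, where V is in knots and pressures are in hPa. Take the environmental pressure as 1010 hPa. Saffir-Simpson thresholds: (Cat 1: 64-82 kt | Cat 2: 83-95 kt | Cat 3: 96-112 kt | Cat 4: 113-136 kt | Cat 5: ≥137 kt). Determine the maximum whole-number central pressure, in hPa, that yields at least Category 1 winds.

Category 1 begins at V = 64 kt.
Required ΔP = (64/6.3)^(1/0.621) = 10.159^1.610 ≈ 41.81 hPa.
P_c ≤ 1010 − 41.81 = 968.19, so the highest integer P_c is 968 hPa.

968 hPa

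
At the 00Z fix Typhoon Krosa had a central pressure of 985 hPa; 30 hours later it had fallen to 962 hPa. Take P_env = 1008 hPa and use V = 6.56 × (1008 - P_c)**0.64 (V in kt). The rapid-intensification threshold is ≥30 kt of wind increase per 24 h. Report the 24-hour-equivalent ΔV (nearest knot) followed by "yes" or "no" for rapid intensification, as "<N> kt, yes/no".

V₁: ΔP = 23, V ≈ 6.56 × 23^0.64 ≈ 48.80 kt.
V₂: ΔP = 46, V ≈ 6.56 × 46^0.64 ≈ 76.04 kt.
ΔV over 30 h = 27.24 kt → 24 h equivalent = 27.24 × 24/30 ≈ 21.79 kt.
22 kt < 30 kt ⇒ not rapid intensification.

22 kt, no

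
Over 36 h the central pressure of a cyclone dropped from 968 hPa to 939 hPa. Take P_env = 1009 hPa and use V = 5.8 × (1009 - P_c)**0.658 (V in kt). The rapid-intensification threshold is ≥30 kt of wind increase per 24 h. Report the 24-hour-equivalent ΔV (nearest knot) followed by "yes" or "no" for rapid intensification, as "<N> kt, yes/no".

19 kt, no

V₁: ΔP = 41, V ≈ 5.8 × 41^0.658 ≈ 66.78 kt.
V₂: ΔP = 70, V ≈ 5.8 × 70^0.658 ≈ 94.95 kt.
ΔV over 36 h = 28.17 kt → 24 h equivalent = 28.17 × 24/36 ≈ 18.78 kt.
19 kt < 30 kt ⇒ not rapid intensification.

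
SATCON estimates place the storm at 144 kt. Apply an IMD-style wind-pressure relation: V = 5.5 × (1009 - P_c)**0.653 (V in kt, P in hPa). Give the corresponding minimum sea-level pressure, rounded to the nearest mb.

ΔP = (V / 5.5)^(1/0.653) = (144/5.5)^1.531.
144/5.5 = 26.182; 26.182^1.531 ≈ 148.43 mb.
P_c = 1009 − 148.43 = 860.57 ≈ 861 mb.

861 mb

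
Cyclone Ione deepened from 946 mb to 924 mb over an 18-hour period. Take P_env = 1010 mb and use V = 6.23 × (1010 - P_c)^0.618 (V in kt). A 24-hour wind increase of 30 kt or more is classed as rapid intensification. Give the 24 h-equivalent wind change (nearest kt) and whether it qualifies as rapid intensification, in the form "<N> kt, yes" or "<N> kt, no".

22 kt, no

V₁: ΔP = 64, V ≈ 6.23 × 64^0.618 ≈ 81.42 kt.
V₂: ΔP = 86, V ≈ 6.23 × 86^0.618 ≈ 97.73 kt.
ΔV over 18 h = 16.31 kt → 24 h equivalent = 16.31 × 24/18 ≈ 21.75 kt.
22 kt < 30 kt ⇒ not rapid intensification.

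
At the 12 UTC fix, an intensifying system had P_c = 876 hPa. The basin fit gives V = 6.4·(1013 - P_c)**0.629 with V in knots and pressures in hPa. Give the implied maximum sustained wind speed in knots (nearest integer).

ΔP = 1013 − 876 = 137 hPa.
137^0.629 ≈ 22.080.
V ≈ 6.4 × 22.080 ≈ 141.3 kt.

141 kt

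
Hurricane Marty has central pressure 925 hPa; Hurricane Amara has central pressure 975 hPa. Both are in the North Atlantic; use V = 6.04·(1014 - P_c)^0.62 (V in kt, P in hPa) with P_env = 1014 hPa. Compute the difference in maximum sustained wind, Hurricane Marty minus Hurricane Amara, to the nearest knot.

39 kt

Hurricane Marty: ΔP = 89; V ≈ 6.04 × 89^0.62 ≈ 97.65 kt.
Hurricane Amara: ΔP = 39; V ≈ 6.04 × 39^0.62 ≈ 58.55 kt.
Difference ≈ 97.65 − 58.55 = 39.10 → 39 kt.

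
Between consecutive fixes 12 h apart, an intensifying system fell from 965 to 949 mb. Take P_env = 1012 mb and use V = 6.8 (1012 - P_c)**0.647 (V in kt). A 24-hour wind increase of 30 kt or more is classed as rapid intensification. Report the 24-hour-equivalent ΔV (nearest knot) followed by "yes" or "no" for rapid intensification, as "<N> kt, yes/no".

V₁: ΔP = 47, V ≈ 6.8 × 47^0.647 ≈ 82.10 kt.
V₂: ΔP = 63, V ≈ 6.8 × 63^0.647 ≈ 99.24 kt.
ΔV over 12 h = 17.14 kt → 24 h equivalent = 17.14 × 24/12 ≈ 34.28 kt.
34 kt ≥ 30 kt ⇒ rapid intensification.

34 kt, yes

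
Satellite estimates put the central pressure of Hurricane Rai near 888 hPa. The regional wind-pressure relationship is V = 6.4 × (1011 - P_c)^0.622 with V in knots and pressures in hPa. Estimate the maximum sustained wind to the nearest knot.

128 kt

ΔP = 1011 − 888 = 123 hPa.
123^0.622 ≈ 19.949.
V ≈ 6.4 × 19.949 ≈ 127.7 kt.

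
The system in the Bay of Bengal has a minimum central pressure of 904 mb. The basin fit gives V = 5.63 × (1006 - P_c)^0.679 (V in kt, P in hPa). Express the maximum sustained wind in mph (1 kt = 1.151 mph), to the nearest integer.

ΔP = 1006 − 904 = 102 mb.
V ≈ 5.63 × 102^0.679 = 5.63 × 23.112 ≈ 130.121 kt.
130.121 × 1.151 ≈ 149.77 mph → 150 mph.

150 mph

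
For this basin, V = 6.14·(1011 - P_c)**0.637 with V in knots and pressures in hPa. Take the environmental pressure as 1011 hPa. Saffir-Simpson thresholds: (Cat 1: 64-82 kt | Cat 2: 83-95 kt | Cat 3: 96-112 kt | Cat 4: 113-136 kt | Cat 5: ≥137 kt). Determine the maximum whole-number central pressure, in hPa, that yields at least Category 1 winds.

971 hPa

Category 1 begins at V = 64 kt.
Required ΔP = (64/6.14)^(1/0.637) = 10.423^1.570 ≈ 39.64 hPa.
P_c ≤ 1011 − 39.64 = 971.36, so the highest integer P_c is 971 hPa.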